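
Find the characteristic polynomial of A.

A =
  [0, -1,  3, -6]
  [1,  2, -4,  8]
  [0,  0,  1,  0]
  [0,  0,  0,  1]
x^4 - 4*x^3 + 6*x^2 - 4*x + 1

Expanding det(x·I − A) (e.g. by cofactor expansion or by noting that A is similar to its Jordan form J, which has the same characteristic polynomial as A) gives
  χ_A(x) = x^4 - 4*x^3 + 6*x^2 - 4*x + 1
which factors as (x - 1)^4. The eigenvalues (with algebraic multiplicities) are λ = 1 with multiplicity 4.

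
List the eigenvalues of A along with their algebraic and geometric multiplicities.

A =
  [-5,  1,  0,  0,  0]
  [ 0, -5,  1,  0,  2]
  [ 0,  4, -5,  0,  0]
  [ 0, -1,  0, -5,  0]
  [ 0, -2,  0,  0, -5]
λ = -5: alg = 5, geom = 3

Step 1 — factor the characteristic polynomial to read off the algebraic multiplicities:
  χ_A(x) = (x + 5)^5

Step 2 — compute geometric multiplicities via the rank-nullity identity g(λ) = n − rank(A − λI):
  rank(A − (-5)·I) = 2, so dim ker(A − (-5)·I) = n − 2 = 3

Summary:
  λ = -5: algebraic multiplicity = 5, geometric multiplicity = 3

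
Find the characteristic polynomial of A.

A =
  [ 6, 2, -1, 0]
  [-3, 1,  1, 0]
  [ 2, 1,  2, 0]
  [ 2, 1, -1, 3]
x^4 - 12*x^3 + 54*x^2 - 108*x + 81

Expanding det(x·I − A) (e.g. by cofactor expansion or by noting that A is similar to its Jordan form J, which has the same characteristic polynomial as A) gives
  χ_A(x) = x^4 - 12*x^3 + 54*x^2 - 108*x + 81
which factors as (x - 3)^4. The eigenvalues (with algebraic multiplicities) are λ = 3 with multiplicity 4.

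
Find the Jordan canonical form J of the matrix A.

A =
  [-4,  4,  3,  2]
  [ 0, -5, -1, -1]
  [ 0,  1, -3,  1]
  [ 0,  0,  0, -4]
J_3(-4) ⊕ J_1(-4)

The characteristic polynomial is
  det(x·I − A) = x^4 + 16*x^3 + 96*x^2 + 256*x + 256 = (x + 4)^4

Eigenvalues and multiplicities (the geometric multiplicity of λ is n − rank(A − λI), which equals the number of Jordan blocks for λ):
  λ = -4: algebraic multiplicity = 4, geometric multiplicity = 2

Determining the block sizes for each eigenvalue:
  λ = -4: with am = 4 and gm = 2, the partition is not yet determined (e.g. several partitions of 4 into 2 parts exist). Let N = A − (-4)·I. Computing rank(N^1) = 2, rank(N^2) = 1, rank(N^3) = 0; the number of blocks of size ≥ j is rank(N^{j−1}) − rank(N^j), giving [2, 1, 1]. So we have 1 block(s) of size 3, 1 block(s) of size 1 → block sizes [3, 1]

Assembling the blocks gives a Jordan form
J =
  [-4,  1,  0,  0]
  [ 0, -4,  1,  0]
  [ 0,  0, -4,  0]
  [ 0,  0,  0, -4]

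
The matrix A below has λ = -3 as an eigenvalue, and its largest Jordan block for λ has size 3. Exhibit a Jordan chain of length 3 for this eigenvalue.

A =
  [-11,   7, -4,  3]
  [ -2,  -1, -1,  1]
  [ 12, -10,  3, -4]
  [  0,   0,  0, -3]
A Jordan chain for λ = -3 of length 3:
v_1 = (2, 0, -4, 0)ᵀ
v_2 = (-8, -2, 12, 0)ᵀ
v_3 = (1, 0, 0, 0)ᵀ

Let N = A − (-3)·I. We want v_3 with N^3 v_3 = 0 but N^2 v_3 ≠ 0; then v_{j-1} := N · v_j for j = 3, …, 2.

Pick v_3 = (1, 0, 0, 0)ᵀ.
Then v_2 = N · v_3 = (-8, -2, 12, 0)ᵀ.
Then v_1 = N · v_2 = (2, 0, -4, 0)ᵀ.

Sanity check: (A − (-3)·I) v_1 = (0, 0, 0, 0)ᵀ = 0. ✓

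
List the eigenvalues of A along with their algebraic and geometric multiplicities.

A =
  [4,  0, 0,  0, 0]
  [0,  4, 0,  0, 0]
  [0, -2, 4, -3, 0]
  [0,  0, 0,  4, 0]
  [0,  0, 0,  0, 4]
λ = 4: alg = 5, geom = 4

Step 1 — factor the characteristic polynomial to read off the algebraic multiplicities:
  χ_A(x) = (x - 4)^5

Step 2 — compute geometric multiplicities via the rank-nullity identity g(λ) = n − rank(A − λI):
  rank(A − (4)·I) = 1, so dim ker(A − (4)·I) = n − 1 = 4

Summary:
  λ = 4: algebraic multiplicity = 5, geometric multiplicity = 4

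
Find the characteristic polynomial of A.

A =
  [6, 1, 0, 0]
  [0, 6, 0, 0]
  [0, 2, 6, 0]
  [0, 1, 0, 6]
x^4 - 24*x^3 + 216*x^2 - 864*x + 1296

Expanding det(x·I − A) (e.g. by cofactor expansion or by noting that A is similar to its Jordan form J, which has the same characteristic polynomial as A) gives
  χ_A(x) = x^4 - 24*x^3 + 216*x^2 - 864*x + 1296
which factors as (x - 6)^4. The eigenvalues (with algebraic multiplicities) are λ = 6 with multiplicity 4.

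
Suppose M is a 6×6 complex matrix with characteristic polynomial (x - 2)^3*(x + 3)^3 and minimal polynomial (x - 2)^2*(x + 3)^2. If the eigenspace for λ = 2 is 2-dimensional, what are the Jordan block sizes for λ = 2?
Block sizes for λ = 2: [2, 1]

Step 1 — from the characteristic polynomial, algebraic multiplicity of λ = 2 is 3. From dim ker(M − (2)·I) = 2, there are exactly 2 Jordan blocks for λ = 2.
Step 2 — from the minimal polynomial, the factor (x − 2)^2 tells us the largest block for λ = 2 has size 2.
Step 3 — with total size 3, 2 blocks, and largest block 2, the block sizes (in nonincreasing order) are [2, 1].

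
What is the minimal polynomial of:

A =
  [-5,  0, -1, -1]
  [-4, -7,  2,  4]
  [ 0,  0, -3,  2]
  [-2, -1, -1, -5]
x^3 + 15*x^2 + 75*x + 125

The characteristic polynomial is χ_A(x) = (x + 5)^4, so the eigenvalues are known. The minimal polynomial is
  m_A(x) = Π_λ (x − λ)^{k_λ}
where k_λ is the size of the *largest* Jordan block for λ (equivalently, the smallest k with (A − λI)^k v = 0 for every generalised eigenvector v of λ).

  λ = -5: largest Jordan block has size 3, contributing (x + 5)^3

So m_A(x) = (x + 5)^3 = x^3 + 15*x^2 + 75*x + 125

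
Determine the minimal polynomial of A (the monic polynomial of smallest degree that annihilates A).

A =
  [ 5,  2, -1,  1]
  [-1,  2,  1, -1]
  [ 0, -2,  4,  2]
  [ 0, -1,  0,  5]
x^3 - 12*x^2 + 48*x - 64

The characteristic polynomial is χ_A(x) = (x - 4)^4, so the eigenvalues are known. The minimal polynomial is
  m_A(x) = Π_λ (x − λ)^{k_λ}
where k_λ is the size of the *largest* Jordan block for λ (equivalently, the smallest k with (A − λI)^k v = 0 for every generalised eigenvector v of λ).

  λ = 4: largest Jordan block has size 3, contributing (x − 4)^3

So m_A(x) = (x - 4)^3 = x^3 - 12*x^2 + 48*x - 64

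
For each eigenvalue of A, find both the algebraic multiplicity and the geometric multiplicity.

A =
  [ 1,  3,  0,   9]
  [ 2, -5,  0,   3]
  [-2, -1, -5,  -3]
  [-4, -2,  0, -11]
λ = -5: alg = 4, geom = 2

Step 1 — factor the characteristic polynomial to read off the algebraic multiplicities:
  χ_A(x) = (x + 5)^4

Step 2 — compute geometric multiplicities via the rank-nullity identity g(λ) = n − rank(A − λI):
  rank(A − (-5)·I) = 2, so dim ker(A − (-5)·I) = n − 2 = 2

Summary:
  λ = -5: algebraic multiplicity = 4, geometric multiplicity = 2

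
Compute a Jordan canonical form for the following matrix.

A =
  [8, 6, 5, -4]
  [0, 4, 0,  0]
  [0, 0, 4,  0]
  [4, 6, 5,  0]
J_2(4) ⊕ J_1(4) ⊕ J_1(4)

The characteristic polynomial is
  det(x·I − A) = x^4 - 16*x^3 + 96*x^2 - 256*x + 256 = (x - 4)^4

Eigenvalues and multiplicities (the geometric multiplicity of λ is n − rank(A − λI), which equals the number of Jordan blocks for λ):
  λ = 4: algebraic multiplicity = 4, geometric multiplicity = 3

Determining the block sizes for each eigenvalue:
  λ = 4: 3 blocks summing to 4 forces exactly one block of size 2 and the rest size 1 → block sizes [2, 1, 1]

Assembling the blocks gives a Jordan form
J =
  [4, 1, 0, 0]
  [0, 4, 0, 0]
  [0, 0, 4, 0]
  [0, 0, 0, 4]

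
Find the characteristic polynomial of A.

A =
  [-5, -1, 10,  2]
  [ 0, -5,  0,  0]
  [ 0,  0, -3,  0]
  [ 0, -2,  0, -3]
x^4 + 16*x^3 + 94*x^2 + 240*x + 225

Expanding det(x·I − A) (e.g. by cofactor expansion or by noting that A is similar to its Jordan form J, which has the same characteristic polynomial as A) gives
  χ_A(x) = x^4 + 16*x^3 + 94*x^2 + 240*x + 225
which factors as (x + 3)^2*(x + 5)^2. The eigenvalues (with algebraic multiplicities) are λ = -5 with multiplicity 2, λ = -3 with multiplicity 2.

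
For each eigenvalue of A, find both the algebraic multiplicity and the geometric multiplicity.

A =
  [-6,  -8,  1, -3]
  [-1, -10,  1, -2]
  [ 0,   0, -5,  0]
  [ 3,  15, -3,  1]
λ = -5: alg = 4, geom = 2

Step 1 — factor the characteristic polynomial to read off the algebraic multiplicities:
  χ_A(x) = (x + 5)^4

Step 2 — compute geometric multiplicities via the rank-nullity identity g(λ) = n − rank(A − λI):
  rank(A − (-5)·I) = 2, so dim ker(A − (-5)·I) = n − 2 = 2

Summary:
  λ = -5: algebraic multiplicity = 4, geometric multiplicity = 2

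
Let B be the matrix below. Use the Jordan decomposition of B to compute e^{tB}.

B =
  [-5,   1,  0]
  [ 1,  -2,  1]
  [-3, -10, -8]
e^{tB} =
  [t^2*exp(-5*t)/2 + exp(-5*t), 3*t^2*exp(-5*t)/2 + t*exp(-5*t), t^2*exp(-5*t)/2]
  [t*exp(-5*t), 3*t*exp(-5*t) + exp(-5*t), t*exp(-5*t)]
  [-t^2*exp(-5*t)/2 - 3*t*exp(-5*t), -3*t^2*exp(-5*t)/2 - 10*t*exp(-5*t), -t^2*exp(-5*t)/2 - 3*t*exp(-5*t) + exp(-5*t)]

Strategy: write B = P · J · P⁻¹ where J is a Jordan canonical form, so e^{tB} = P · e^{tJ} · P⁻¹, and e^{tJ} can be computed block-by-block.

B has Jordan form
J =
  [-5,  1,  0]
  [ 0, -5,  1]
  [ 0,  0, -5]
(up to reordering of blocks).

Per-block formulas:
  For a 3×3 Jordan block J_3(-5): exp(t · J_3(-5)) = e^(-5t)·(I + t·N + (t^2/2)·N^2), where N is the 3×3 nilpotent shift.

After assembling e^{tJ} and conjugating by P, we get:

e^{tB} =
  [t^2*exp(-5*t)/2 + exp(-5*t), 3*t^2*exp(-5*t)/2 + t*exp(-5*t), t^2*exp(-5*t)/2]
  [t*exp(-5*t), 3*t*exp(-5*t) + exp(-5*t), t*exp(-5*t)]
  [-t^2*exp(-5*t)/2 - 3*t*exp(-5*t), -3*t^2*exp(-5*t)/2 - 10*t*exp(-5*t), -t^2*exp(-5*t)/2 - 3*t*exp(-5*t) + exp(-5*t)]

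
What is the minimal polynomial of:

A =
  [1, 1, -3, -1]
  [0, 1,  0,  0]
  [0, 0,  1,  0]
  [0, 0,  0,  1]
x^2 - 2*x + 1

The characteristic polynomial is χ_A(x) = (x - 1)^4, so the eigenvalues are known. The minimal polynomial is
  m_A(x) = Π_λ (x − λ)^{k_λ}
where k_λ is the size of the *largest* Jordan block for λ (equivalently, the smallest k with (A − λI)^k v = 0 for every generalised eigenvector v of λ).

  λ = 1: largest Jordan block has size 2, contributing (x − 1)^2

So m_A(x) = (x - 1)^2 = x^2 - 2*x + 1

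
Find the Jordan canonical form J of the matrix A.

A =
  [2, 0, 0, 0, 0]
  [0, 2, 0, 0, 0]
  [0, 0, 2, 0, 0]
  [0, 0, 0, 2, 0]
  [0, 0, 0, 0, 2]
J_1(2) ⊕ J_1(2) ⊕ J_1(2) ⊕ J_1(2) ⊕ J_1(2)

The characteristic polynomial is
  det(x·I − A) = x^5 - 10*x^4 + 40*x^3 - 80*x^2 + 80*x - 32 = (x - 2)^5

Eigenvalues and multiplicities (the geometric multiplicity of λ is n − rank(A − λI), which equals the number of Jordan blocks for λ):
  λ = 2: algebraic multiplicity = 5, geometric multiplicity = 5

Determining the block sizes for each eigenvalue:
  λ = 2: gm = am = 5, so every block has size 1 → block sizes [1, 1, 1, 1, 1]

Assembling the blocks gives a Jordan form
J =
  [2, 0, 0, 0, 0]
  [0, 2, 0, 0, 0]
  [0, 0, 2, 0, 0]
  [0, 0, 0, 2, 0]
  [0, 0, 0, 0, 2]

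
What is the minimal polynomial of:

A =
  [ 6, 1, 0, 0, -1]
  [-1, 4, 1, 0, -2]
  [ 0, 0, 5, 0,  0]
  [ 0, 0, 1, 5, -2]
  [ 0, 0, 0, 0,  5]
x^3 - 15*x^2 + 75*x - 125

The characteristic polynomial is χ_A(x) = (x - 5)^5, so the eigenvalues are known. The minimal polynomial is
  m_A(x) = Π_λ (x − λ)^{k_λ}
where k_λ is the size of the *largest* Jordan block for λ (equivalently, the smallest k with (A − λI)^k v = 0 for every generalised eigenvector v of λ).

  λ = 5: largest Jordan block has size 3, contributing (x − 5)^3

So m_A(x) = (x - 5)^3 = x^3 - 15*x^2 + 75*x - 125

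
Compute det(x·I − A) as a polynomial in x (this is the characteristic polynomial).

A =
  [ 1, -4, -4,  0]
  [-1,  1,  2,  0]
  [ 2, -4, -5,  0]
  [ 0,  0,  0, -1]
x^4 + 4*x^3 + 6*x^2 + 4*x + 1

Expanding det(x·I − A) (e.g. by cofactor expansion or by noting that A is similar to its Jordan form J, which has the same characteristic polynomial as A) gives
  χ_A(x) = x^4 + 4*x^3 + 6*x^2 + 4*x + 1
which factors as (x + 1)^4. The eigenvalues (with algebraic multiplicities) are λ = -1 with multiplicity 4.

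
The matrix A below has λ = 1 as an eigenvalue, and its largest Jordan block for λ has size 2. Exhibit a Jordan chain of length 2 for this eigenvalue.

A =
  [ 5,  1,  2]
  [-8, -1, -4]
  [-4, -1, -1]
A Jordan chain for λ = 1 of length 2:
v_1 = (4, -8, -4)ᵀ
v_2 = (1, 0, 0)ᵀ

Let N = A − (1)·I. We want v_2 with N^2 v_2 = 0 but N^1 v_2 ≠ 0; then v_{j-1} := N · v_j for j = 2, …, 2.

Pick v_2 = (1, 0, 0)ᵀ.
Then v_1 = N · v_2 = (4, -8, -4)ᵀ.

Sanity check: (A − (1)·I) v_1 = (0, 0, 0)ᵀ = 0. ✓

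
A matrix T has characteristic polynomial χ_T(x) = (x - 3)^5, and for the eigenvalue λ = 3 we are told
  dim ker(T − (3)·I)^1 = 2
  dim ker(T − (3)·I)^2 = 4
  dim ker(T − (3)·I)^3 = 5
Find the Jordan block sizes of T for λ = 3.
Block sizes for λ = 3: [3, 2]

From the dimensions of kernels of powers, the number of Jordan blocks of size at least j is d_j − d_{j−1} where d_j = dim ker(N^j) (with d_0 = 0). Computing the differences gives [2, 2, 1].
The number of blocks of size exactly k is (#blocks of size ≥ k) − (#blocks of size ≥ k + 1), so the partition is: 1 block(s) of size 2, 1 block(s) of size 3.
In nonincreasing order the block sizes are [3, 2].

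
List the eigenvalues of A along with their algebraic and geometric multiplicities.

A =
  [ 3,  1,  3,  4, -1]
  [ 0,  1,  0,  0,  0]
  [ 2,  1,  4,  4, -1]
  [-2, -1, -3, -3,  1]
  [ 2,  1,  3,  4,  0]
λ = 1: alg = 5, geom = 4

Step 1 — factor the characteristic polynomial to read off the algebraic multiplicities:
  χ_A(x) = (x - 1)^5

Step 2 — compute geometric multiplicities via the rank-nullity identity g(λ) = n − rank(A − λI):
  rank(A − (1)·I) = 1, so dim ker(A − (1)·I) = n − 1 = 4

Summary:
  λ = 1: algebraic multiplicity = 5, geometric multiplicity = 4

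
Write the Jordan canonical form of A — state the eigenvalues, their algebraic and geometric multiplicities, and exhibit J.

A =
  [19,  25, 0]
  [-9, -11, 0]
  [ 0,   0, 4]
J_2(4) ⊕ J_1(4)

The characteristic polynomial is
  det(x·I − A) = x^3 - 12*x^2 + 48*x - 64 = (x - 4)^3

Eigenvalues and multiplicities (the geometric multiplicity of λ is n − rank(A − λI), which equals the number of Jordan blocks for λ):
  λ = 4: algebraic multiplicity = 3, geometric multiplicity = 2

Determining the block sizes for each eigenvalue:
  λ = 4: 2 blocks summing to 3 forces exactly one block of size 2 and the rest size 1 → block sizes [2, 1]

Assembling the blocks gives a Jordan form
J =
  [4, 1, 0]
  [0, 4, 0]
  [0, 0, 4]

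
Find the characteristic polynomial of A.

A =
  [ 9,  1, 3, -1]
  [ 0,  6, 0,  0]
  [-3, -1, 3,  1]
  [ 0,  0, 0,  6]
x^4 - 24*x^3 + 216*x^2 - 864*x + 1296

Expanding det(x·I − A) (e.g. by cofactor expansion or by noting that A is similar to its Jordan form J, which has the same characteristic polynomial as A) gives
  χ_A(x) = x^4 - 24*x^3 + 216*x^2 - 864*x + 1296
which factors as (x - 6)^4. The eigenvalues (with algebraic multiplicities) are λ = 6 with multiplicity 4.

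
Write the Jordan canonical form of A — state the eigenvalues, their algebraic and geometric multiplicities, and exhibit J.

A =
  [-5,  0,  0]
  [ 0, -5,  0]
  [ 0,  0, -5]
J_1(-5) ⊕ J_1(-5) ⊕ J_1(-5)

The characteristic polynomial is
  det(x·I − A) = x^3 + 15*x^2 + 75*x + 125 = (x + 5)^3

Eigenvalues and multiplicities (the geometric multiplicity of λ is n − rank(A − λI), which equals the number of Jordan blocks for λ):
  λ = -5: algebraic multiplicity = 3, geometric multiplicity = 3

Determining the block sizes for each eigenvalue:
  λ = -5: gm = am = 3, so every block has size 1 → block sizes [1, 1, 1]

Assembling the blocks gives a Jordan form
J =
  [-5,  0,  0]
  [ 0, -5,  0]
  [ 0,  0, -5]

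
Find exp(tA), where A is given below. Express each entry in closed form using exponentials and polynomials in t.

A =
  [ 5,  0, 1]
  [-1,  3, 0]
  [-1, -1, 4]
e^{tA} =
  [t*exp(4*t) + exp(4*t), -t^2*exp(4*t)/2, t^2*exp(4*t)/2 + t*exp(4*t)]
  [-t*exp(4*t), t^2*exp(4*t)/2 - t*exp(4*t) + exp(4*t), -t^2*exp(4*t)/2]
  [-t*exp(4*t), t^2*exp(4*t)/2 - t*exp(4*t), -t^2*exp(4*t)/2 + exp(4*t)]

Strategy: write A = P · J · P⁻¹ where J is a Jordan canonical form, so e^{tA} = P · e^{tJ} · P⁻¹, and e^{tJ} can be computed block-by-block.

A has Jordan form
J =
  [4, 1, 0]
  [0, 4, 1]
  [0, 0, 4]
(up to reordering of blocks).

Per-block formulas:
  For a 3×3 Jordan block J_3(4): exp(t · J_3(4)) = e^(4t)·(I + t·N + (t^2/2)·N^2), where N is the 3×3 nilpotent shift.

After assembling e^{tJ} and conjugating by P, we get:

e^{tA} =
  [t*exp(4*t) + exp(4*t), -t^2*exp(4*t)/2, t^2*exp(4*t)/2 + t*exp(4*t)]
  [-t*exp(4*t), t^2*exp(4*t)/2 - t*exp(4*t) + exp(4*t), -t^2*exp(4*t)/2]
  [-t*exp(4*t), t^2*exp(4*t)/2 - t*exp(4*t), -t^2*exp(4*t)/2 + exp(4*t)]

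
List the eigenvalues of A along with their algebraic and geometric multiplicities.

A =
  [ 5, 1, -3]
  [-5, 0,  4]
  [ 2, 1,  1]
λ = 2: alg = 3, geom = 1

Step 1 — factor the characteristic polynomial to read off the algebraic multiplicities:
  χ_A(x) = (x - 2)^3

Step 2 — compute geometric multiplicities via the rank-nullity identity g(λ) = n − rank(A − λI):
  rank(A − (2)·I) = 2, so dim ker(A − (2)·I) = n − 2 = 1

Summary:
  λ = 2: algebraic multiplicity = 3, geometric multiplicity = 1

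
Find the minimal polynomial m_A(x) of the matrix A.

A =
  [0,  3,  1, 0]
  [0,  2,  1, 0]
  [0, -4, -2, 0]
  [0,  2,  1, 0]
x^3

The characteristic polynomial is χ_A(x) = x^4, so the eigenvalues are known. The minimal polynomial is
  m_A(x) = Π_λ (x − λ)^{k_λ}
where k_λ is the size of the *largest* Jordan block for λ (equivalently, the smallest k with (A − λI)^k v = 0 for every generalised eigenvector v of λ).

  λ = 0: largest Jordan block has size 3, contributing (x − 0)^3

So m_A(x) = x^3 = x^3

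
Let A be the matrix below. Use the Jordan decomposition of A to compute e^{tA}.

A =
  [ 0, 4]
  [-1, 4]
e^{tA} =
  [-2*t*exp(2*t) + exp(2*t), 4*t*exp(2*t)]
  [-t*exp(2*t), 2*t*exp(2*t) + exp(2*t)]

Strategy: write A = P · J · P⁻¹ where J is a Jordan canonical form, so e^{tA} = P · e^{tJ} · P⁻¹, and e^{tJ} can be computed block-by-block.

A has Jordan form
J =
  [2, 1]
  [0, 2]
(up to reordering of blocks).

Per-block formulas:
  For a 2×2 Jordan block J_2(2): exp(t · J_2(2)) = e^(2t)·(I + t·N), where N is the 2×2 nilpotent shift.

After assembling e^{tJ} and conjugating by P, we get:

e^{tA} =
  [-2*t*exp(2*t) + exp(2*t), 4*t*exp(2*t)]
  [-t*exp(2*t), 2*t*exp(2*t) + exp(2*t)]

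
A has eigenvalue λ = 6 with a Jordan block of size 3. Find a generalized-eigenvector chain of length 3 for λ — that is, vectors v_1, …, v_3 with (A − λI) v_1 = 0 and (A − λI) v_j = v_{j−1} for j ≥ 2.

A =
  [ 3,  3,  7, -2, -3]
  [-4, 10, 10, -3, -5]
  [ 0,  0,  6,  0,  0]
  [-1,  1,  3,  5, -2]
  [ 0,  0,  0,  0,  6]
A Jordan chain for λ = 6 of length 3:
v_1 = (-1, -1, 0, 0, 0)ᵀ
v_2 = (-3, -4, 0, -1, 0)ᵀ
v_3 = (1, 0, 0, 0, 0)ᵀ

Let N = A − (6)·I. We want v_3 with N^3 v_3 = 0 but N^2 v_3 ≠ 0; then v_{j-1} := N · v_j for j = 3, …, 2.

Pick v_3 = (1, 0, 0, 0, 0)ᵀ.
Then v_2 = N · v_3 = (-3, -4, 0, -1, 0)ᵀ.
Then v_1 = N · v_2 = (-1, -1, 0, 0, 0)ᵀ.

Sanity check: (A − (6)·I) v_1 = (0, 0, 0, 0, 0)ᵀ = 0. ✓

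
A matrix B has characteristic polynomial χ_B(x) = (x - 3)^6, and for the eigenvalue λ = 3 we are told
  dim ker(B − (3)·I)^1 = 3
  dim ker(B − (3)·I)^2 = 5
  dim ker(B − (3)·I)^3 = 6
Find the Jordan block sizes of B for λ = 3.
Block sizes for λ = 3: [3, 2, 1]

From the dimensions of kernels of powers, the number of Jordan blocks of size at least j is d_j − d_{j−1} where d_j = dim ker(N^j) (with d_0 = 0). Computing the differences gives [3, 2, 1].
The number of blocks of size exactly k is (#blocks of size ≥ k) − (#blocks of size ≥ k + 1), so the partition is: 1 block(s) of size 1, 1 block(s) of size 2, 1 block(s) of size 3.
In nonincreasing order the block sizes are [3, 2, 1].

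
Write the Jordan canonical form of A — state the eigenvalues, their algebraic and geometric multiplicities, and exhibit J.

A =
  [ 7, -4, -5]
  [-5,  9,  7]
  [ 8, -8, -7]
J_3(3)

The characteristic polynomial is
  det(x·I − A) = x^3 - 9*x^2 + 27*x - 27 = (x - 3)^3

Eigenvalues and multiplicities (the geometric multiplicity of λ is n − rank(A − λI), which equals the number of Jordan blocks for λ):
  λ = 3: algebraic multiplicity = 3, geometric multiplicity = 1

Determining the block sizes for each eigenvalue:
  λ = 3: one block (gm = 1), so the single block has size am = 3 → block sizes [3]

Assembling the blocks gives a Jordan form
J =
  [3, 1, 0]
  [0, 3, 1]
  [0, 0, 3]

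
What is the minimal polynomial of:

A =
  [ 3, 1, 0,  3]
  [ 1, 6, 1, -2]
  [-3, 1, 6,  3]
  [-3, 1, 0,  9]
x^3 - 18*x^2 + 108*x - 216

The characteristic polynomial is χ_A(x) = (x - 6)^4, so the eigenvalues are known. The minimal polynomial is
  m_A(x) = Π_λ (x − λ)^{k_λ}
where k_λ is the size of the *largest* Jordan block for λ (equivalently, the smallest k with (A − λI)^k v = 0 for every generalised eigenvector v of λ).

  λ = 6: largest Jordan block has size 3, contributing (x − 6)^3

So m_A(x) = (x - 6)^3 = x^3 - 18*x^2 + 108*x - 216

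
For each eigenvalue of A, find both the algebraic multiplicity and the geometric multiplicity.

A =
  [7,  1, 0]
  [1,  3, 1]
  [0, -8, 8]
λ = 6: alg = 3, geom = 1

Step 1 — factor the characteristic polynomial to read off the algebraic multiplicities:
  χ_A(x) = (x - 6)^3

Step 2 — compute geometric multiplicities via the rank-nullity identity g(λ) = n − rank(A − λI):
  rank(A − (6)·I) = 2, so dim ker(A − (6)·I) = n − 2 = 1

Summary:
  λ = 6: algebraic multiplicity = 3, geometric multiplicity = 1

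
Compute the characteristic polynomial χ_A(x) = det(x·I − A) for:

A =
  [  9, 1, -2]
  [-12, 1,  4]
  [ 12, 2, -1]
x^3 - 9*x^2 + 27*x - 27

Expanding det(x·I − A) (e.g. by cofactor expansion or by noting that A is similar to its Jordan form J, which has the same characteristic polynomial as A) gives
  χ_A(x) = x^3 - 9*x^2 + 27*x - 27
which factors as (x - 3)^3. The eigenvalues (with algebraic multiplicities) are λ = 3 with multiplicity 3.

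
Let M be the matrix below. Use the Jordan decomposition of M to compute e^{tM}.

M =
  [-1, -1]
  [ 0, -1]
e^{tM} =
  [exp(-t), -t*exp(-t)]
  [0, exp(-t)]

Strategy: write M = P · J · P⁻¹ where J is a Jordan canonical form, so e^{tM} = P · e^{tJ} · P⁻¹, and e^{tJ} can be computed block-by-block.

M has Jordan form
J =
  [-1,  1]
  [ 0, -1]
(up to reordering of blocks).

Per-block formulas:
  For a 2×2 Jordan block J_2(-1): exp(t · J_2(-1)) = e^(-1t)·(I + t·N), where N is the 2×2 nilpotent shift.

After assembling e^{tJ} and conjugating by P, we get:

e^{tM} =
  [exp(-t), -t*exp(-t)]
  [0, exp(-t)]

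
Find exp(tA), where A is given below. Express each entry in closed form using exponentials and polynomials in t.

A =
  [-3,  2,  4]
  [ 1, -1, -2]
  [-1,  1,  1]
e^{tA} =
  [t^2*exp(-t) - 2*t*exp(-t) + exp(-t), 2*t*exp(-t), -2*t^2*exp(-t) + 4*t*exp(-t)]
  [t*exp(-t), exp(-t), -2*t*exp(-t)]
  [t^2*exp(-t)/2 - t*exp(-t), t*exp(-t), -t^2*exp(-t) + 2*t*exp(-t) + exp(-t)]

Strategy: write A = P · J · P⁻¹ where J is a Jordan canonical form, so e^{tA} = P · e^{tJ} · P⁻¹, and e^{tJ} can be computed block-by-block.

A has Jordan form
J =
  [-1,  1,  0]
  [ 0, -1,  1]
  [ 0,  0, -1]
(up to reordering of blocks).

Per-block formulas:
  For a 3×3 Jordan block J_3(-1): exp(t · J_3(-1)) = e^(-1t)·(I + t·N + (t^2/2)·N^2), where N is the 3×3 nilpotent shift.

After assembling e^{tJ} and conjugating by P, we get:

e^{tA} =
  [t^2*exp(-t) - 2*t*exp(-t) + exp(-t), 2*t*exp(-t), -2*t^2*exp(-t) + 4*t*exp(-t)]
  [t*exp(-t), exp(-t), -2*t*exp(-t)]
  [t^2*exp(-t)/2 - t*exp(-t), t*exp(-t), -t^2*exp(-t) + 2*t*exp(-t) + exp(-t)]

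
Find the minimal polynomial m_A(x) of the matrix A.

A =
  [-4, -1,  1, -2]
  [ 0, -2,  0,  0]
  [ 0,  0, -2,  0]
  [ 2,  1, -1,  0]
x^2 + 4*x + 4

The characteristic polynomial is χ_A(x) = (x + 2)^4, so the eigenvalues are known. The minimal polynomial is
  m_A(x) = Π_λ (x − λ)^{k_λ}
where k_λ is the size of the *largest* Jordan block for λ (equivalently, the smallest k with (A − λI)^k v = 0 for every generalised eigenvector v of λ).

  λ = -2: largest Jordan block has size 2, contributing (x + 2)^2

So m_A(x) = (x + 2)^2 = x^2 + 4*x + 4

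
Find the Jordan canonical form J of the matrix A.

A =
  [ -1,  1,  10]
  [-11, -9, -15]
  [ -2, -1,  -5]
J_3(-5)

The characteristic polynomial is
  det(x·I − A) = x^3 + 15*x^2 + 75*x + 125 = (x + 5)^3

Eigenvalues and multiplicities (the geometric multiplicity of λ is n − rank(A − λI), which equals the number of Jordan blocks for λ):
  λ = -5: algebraic multiplicity = 3, geometric multiplicity = 1

Determining the block sizes for each eigenvalue:
  λ = -5: one block (gm = 1), so the single block has size am = 3 → block sizes [3]

Assembling the blocks gives a Jordan form
J =
  [-5,  1,  0]
  [ 0, -5,  1]
  [ 0,  0, -5]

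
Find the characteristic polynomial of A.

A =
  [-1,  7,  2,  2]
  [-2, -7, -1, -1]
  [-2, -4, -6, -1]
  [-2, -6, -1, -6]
x^4 + 20*x^3 + 150*x^2 + 500*x + 625

Expanding det(x·I − A) (e.g. by cofactor expansion or by noting that A is similar to its Jordan form J, which has the same characteristic polynomial as A) gives
  χ_A(x) = x^4 + 20*x^3 + 150*x^2 + 500*x + 625
which factors as (x + 5)^4. The eigenvalues (with algebraic multiplicities) are λ = -5 with multiplicity 4.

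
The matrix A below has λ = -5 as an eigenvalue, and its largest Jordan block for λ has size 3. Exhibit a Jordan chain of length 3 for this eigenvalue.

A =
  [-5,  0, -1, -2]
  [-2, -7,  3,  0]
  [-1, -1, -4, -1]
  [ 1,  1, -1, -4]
A Jordan chain for λ = -5 of length 3:
v_1 = (-1, 1, 0, 0)ᵀ
v_2 = (0, -2, -1, 1)ᵀ
v_3 = (1, 0, 0, 0)ᵀ

Let N = A − (-5)·I. We want v_3 with N^3 v_3 = 0 but N^2 v_3 ≠ 0; then v_{j-1} := N · v_j for j = 3, …, 2.

Pick v_3 = (1, 0, 0, 0)ᵀ.
Then v_2 = N · v_3 = (0, -2, -1, 1)ᵀ.
Then v_1 = N · v_2 = (-1, 1, 0, 0)ᵀ.

Sanity check: (A − (-5)·I) v_1 = (0, 0, 0, 0)ᵀ = 0. ✓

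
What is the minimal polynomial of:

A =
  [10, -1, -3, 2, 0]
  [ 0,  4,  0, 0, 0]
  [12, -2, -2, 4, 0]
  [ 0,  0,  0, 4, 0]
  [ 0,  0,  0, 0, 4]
x^2 - 8*x + 16

The characteristic polynomial is χ_A(x) = (x - 4)^5, so the eigenvalues are known. The minimal polynomial is
  m_A(x) = Π_λ (x − λ)^{k_λ}
where k_λ is the size of the *largest* Jordan block for λ (equivalently, the smallest k with (A − λI)^k v = 0 for every generalised eigenvector v of λ).

  λ = 4: largest Jordan block has size 2, contributing (x − 4)^2

So m_A(x) = (x - 4)^2 = x^2 - 8*x + 16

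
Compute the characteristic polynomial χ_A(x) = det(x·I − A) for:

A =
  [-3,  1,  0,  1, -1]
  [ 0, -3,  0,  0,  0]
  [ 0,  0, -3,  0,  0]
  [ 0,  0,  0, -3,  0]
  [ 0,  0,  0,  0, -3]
x^5 + 15*x^4 + 90*x^3 + 270*x^2 + 405*x + 243

Expanding det(x·I − A) (e.g. by cofactor expansion or by noting that A is similar to its Jordan form J, which has the same characteristic polynomial as A) gives
  χ_A(x) = x^5 + 15*x^4 + 90*x^3 + 270*x^2 + 405*x + 243
which factors as (x + 3)^5. The eigenvalues (with algebraic multiplicities) are λ = -3 with multiplicity 5.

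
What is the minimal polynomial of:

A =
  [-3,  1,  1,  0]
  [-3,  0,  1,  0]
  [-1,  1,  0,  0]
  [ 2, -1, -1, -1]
x^3 + 3*x^2 + 3*x + 1

The characteristic polynomial is χ_A(x) = (x + 1)^4, so the eigenvalues are known. The minimal polynomial is
  m_A(x) = Π_λ (x − λ)^{k_λ}
where k_λ is the size of the *largest* Jordan block for λ (equivalently, the smallest k with (A − λI)^k v = 0 for every generalised eigenvector v of λ).

  λ = -1: largest Jordan block has size 3, contributing (x + 1)^3

So m_A(x) = (x + 1)^3 = x^3 + 3*x^2 + 3*x + 1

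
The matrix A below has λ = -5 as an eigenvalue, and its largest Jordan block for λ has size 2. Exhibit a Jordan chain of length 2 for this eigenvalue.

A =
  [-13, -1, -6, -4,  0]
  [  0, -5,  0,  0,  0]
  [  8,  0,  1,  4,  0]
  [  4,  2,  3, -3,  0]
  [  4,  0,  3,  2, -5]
A Jordan chain for λ = -5 of length 2:
v_1 = (-8, 0, 8, 4, 4)ᵀ
v_2 = (1, 0, 0, 0, 0)ᵀ

Let N = A − (-5)·I. We want v_2 with N^2 v_2 = 0 but N^1 v_2 ≠ 0; then v_{j-1} := N · v_j for j = 2, …, 2.

Pick v_2 = (1, 0, 0, 0, 0)ᵀ.
Then v_1 = N · v_2 = (-8, 0, 8, 4, 4)ᵀ.

Sanity check: (A − (-5)·I) v_1 = (0, 0, 0, 0, 0)ᵀ = 0. ✓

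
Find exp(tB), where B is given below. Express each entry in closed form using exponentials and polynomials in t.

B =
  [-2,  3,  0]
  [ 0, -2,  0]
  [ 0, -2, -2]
e^{tB} =
  [exp(-2*t), 3*t*exp(-2*t), 0]
  [0, exp(-2*t), 0]
  [0, -2*t*exp(-2*t), exp(-2*t)]

Strategy: write B = P · J · P⁻¹ where J is a Jordan canonical form, so e^{tB} = P · e^{tJ} · P⁻¹, and e^{tJ} can be computed block-by-block.

B has Jordan form
J =
  [-2,  1,  0]
  [ 0, -2,  0]
  [ 0,  0, -2]
(up to reordering of blocks).

Per-block formulas:
  For a 2×2 Jordan block J_2(-2): exp(t · J_2(-2)) = e^(-2t)·(I + t·N), where N is the 2×2 nilpotent shift.
  For a 1×1 block at λ = -2: exp(t · [-2]) = [e^(-2t)].

After assembling e^{tJ} and conjugating by P, we get:

e^{tB} =
  [exp(-2*t), 3*t*exp(-2*t), 0]
  [0, exp(-2*t), 0]
  [0, -2*t*exp(-2*t), exp(-2*t)]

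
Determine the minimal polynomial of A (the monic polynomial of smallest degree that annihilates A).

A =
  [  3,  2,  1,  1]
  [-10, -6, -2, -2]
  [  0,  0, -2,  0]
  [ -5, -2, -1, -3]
x^2 + 4*x + 4

The characteristic polynomial is χ_A(x) = (x + 2)^4, so the eigenvalues are known. The minimal polynomial is
  m_A(x) = Π_λ (x − λ)^{k_λ}
where k_λ is the size of the *largest* Jordan block for λ (equivalently, the smallest k with (A − λI)^k v = 0 for every generalised eigenvector v of λ).

  λ = -2: largest Jordan block has size 2, contributing (x + 2)^2

So m_A(x) = (x + 2)^2 = x^2 + 4*x + 4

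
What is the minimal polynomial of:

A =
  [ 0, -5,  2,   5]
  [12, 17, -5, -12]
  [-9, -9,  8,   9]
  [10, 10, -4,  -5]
x^3 - 15*x^2 + 75*x - 125

The characteristic polynomial is χ_A(x) = (x - 5)^4, so the eigenvalues are known. The minimal polynomial is
  m_A(x) = Π_λ (x − λ)^{k_λ}
where k_λ is the size of the *largest* Jordan block for λ (equivalently, the smallest k with (A − λI)^k v = 0 for every generalised eigenvector v of λ).

  λ = 5: largest Jordan block has size 3, contributing (x − 5)^3

So m_A(x) = (x - 5)^3 = x^3 - 15*x^2 + 75*x - 125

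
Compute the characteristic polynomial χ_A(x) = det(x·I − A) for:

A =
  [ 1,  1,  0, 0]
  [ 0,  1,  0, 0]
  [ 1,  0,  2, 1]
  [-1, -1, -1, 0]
x^4 - 4*x^3 + 6*x^2 - 4*x + 1

Expanding det(x·I − A) (e.g. by cofactor expansion or by noting that A is similar to its Jordan form J, which has the same characteristic polynomial as A) gives
  χ_A(x) = x^4 - 4*x^3 + 6*x^2 - 4*x + 1
which factors as (x - 1)^4. The eigenvalues (with algebraic multiplicities) are λ = 1 with multiplicity 4.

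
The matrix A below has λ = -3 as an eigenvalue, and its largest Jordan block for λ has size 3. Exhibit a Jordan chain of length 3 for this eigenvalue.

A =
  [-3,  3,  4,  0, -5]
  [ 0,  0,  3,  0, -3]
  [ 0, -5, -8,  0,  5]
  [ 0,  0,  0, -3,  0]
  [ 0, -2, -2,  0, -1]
A Jordan chain for λ = -3 of length 3:
v_1 = (-1, 0, 0, 0, 0)ᵀ
v_2 = (3, 3, -5, 0, -2)ᵀ
v_3 = (0, 1, 0, 0, 0)ᵀ

Let N = A − (-3)·I. We want v_3 with N^3 v_3 = 0 but N^2 v_3 ≠ 0; then v_{j-1} := N · v_j for j = 3, …, 2.

Pick v_3 = (0, 1, 0, 0, 0)ᵀ.
Then v_2 = N · v_3 = (3, 3, -5, 0, -2)ᵀ.
Then v_1 = N · v_2 = (-1, 0, 0, 0, 0)ᵀ.

Sanity check: (A − (-3)·I) v_1 = (0, 0, 0, 0, 0)ᵀ = 0. ✓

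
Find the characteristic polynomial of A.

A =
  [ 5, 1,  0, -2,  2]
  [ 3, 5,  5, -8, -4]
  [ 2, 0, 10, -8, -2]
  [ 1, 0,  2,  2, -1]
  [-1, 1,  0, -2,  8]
x^5 - 30*x^4 + 360*x^3 - 2160*x^2 + 6480*x - 7776

Expanding det(x·I − A) (e.g. by cofactor expansion or by noting that A is similar to its Jordan form J, which has the same characteristic polynomial as A) gives
  χ_A(x) = x^5 - 30*x^4 + 360*x^3 - 2160*x^2 + 6480*x - 7776
which factors as (x - 6)^5. The eigenvalues (with algebraic multiplicities) are λ = 6 with multiplicity 5.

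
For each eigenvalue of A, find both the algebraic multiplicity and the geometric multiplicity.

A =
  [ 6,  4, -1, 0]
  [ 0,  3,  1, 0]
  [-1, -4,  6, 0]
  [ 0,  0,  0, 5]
λ = 5: alg = 4, geom = 2

Step 1 — factor the characteristic polynomial to read off the algebraic multiplicities:
  χ_A(x) = (x - 5)^4

Step 2 — compute geometric multiplicities via the rank-nullity identity g(λ) = n − rank(A − λI):
  rank(A − (5)·I) = 2, so dim ker(A − (5)·I) = n − 2 = 2

Summary:
  λ = 5: algebraic multiplicity = 4, geometric multiplicity = 2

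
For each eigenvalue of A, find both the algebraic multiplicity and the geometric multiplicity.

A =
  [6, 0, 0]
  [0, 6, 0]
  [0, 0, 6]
λ = 6: alg = 3, geom = 3

Step 1 — factor the characteristic polynomial to read off the algebraic multiplicities:
  χ_A(x) = (x - 6)^3

Step 2 — compute geometric multiplicities via the rank-nullity identity g(λ) = n − rank(A − λI):
  rank(A − (6)·I) = 0, so dim ker(A − (6)·I) = n − 0 = 3

Summary:
  λ = 6: algebraic multiplicity = 3, geometric multiplicity = 3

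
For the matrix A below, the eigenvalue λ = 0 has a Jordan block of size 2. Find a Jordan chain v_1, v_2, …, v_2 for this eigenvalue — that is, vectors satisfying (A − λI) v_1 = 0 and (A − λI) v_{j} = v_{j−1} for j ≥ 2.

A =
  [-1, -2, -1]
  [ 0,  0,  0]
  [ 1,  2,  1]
A Jordan chain for λ = 0 of length 2:
v_1 = (-1, 0, 1)ᵀ
v_2 = (1, 0, 0)ᵀ

Let N = A − (0)·I. We want v_2 with N^2 v_2 = 0 but N^1 v_2 ≠ 0; then v_{j-1} := N · v_j for j = 2, …, 2.

Pick v_2 = (1, 0, 0)ᵀ.
Then v_1 = N · v_2 = (-1, 0, 1)ᵀ.

Sanity check: (A − (0)·I) v_1 = (0, 0, 0)ᵀ = 0. ✓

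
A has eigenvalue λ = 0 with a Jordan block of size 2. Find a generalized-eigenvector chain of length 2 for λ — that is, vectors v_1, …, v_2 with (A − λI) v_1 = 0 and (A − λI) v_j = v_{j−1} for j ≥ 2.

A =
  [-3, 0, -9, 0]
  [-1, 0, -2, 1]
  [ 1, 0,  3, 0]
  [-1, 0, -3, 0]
A Jordan chain for λ = 0 of length 2:
v_1 = (-3, -1, 1, -1)ᵀ
v_2 = (1, 0, 0, 0)ᵀ

Let N = A − (0)·I. We want v_2 with N^2 v_2 = 0 but N^1 v_2 ≠ 0; then v_{j-1} := N · v_j for j = 2, …, 2.

Pick v_2 = (1, 0, 0, 0)ᵀ.
Then v_1 = N · v_2 = (-3, -1, 1, -1)ᵀ.

Sanity check: (A − (0)·I) v_1 = (0, 0, 0, 0)ᵀ = 0. ✓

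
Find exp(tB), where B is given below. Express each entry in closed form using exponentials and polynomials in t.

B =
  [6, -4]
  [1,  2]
e^{tB} =
  [2*t*exp(4*t) + exp(4*t), -4*t*exp(4*t)]
  [t*exp(4*t), -2*t*exp(4*t) + exp(4*t)]

Strategy: write B = P · J · P⁻¹ where J is a Jordan canonical form, so e^{tB} = P · e^{tJ} · P⁻¹, and e^{tJ} can be computed block-by-block.

B has Jordan form
J =
  [4, 1]
  [0, 4]
(up to reordering of blocks).

Per-block formulas:
  For a 2×2 Jordan block J_2(4): exp(t · J_2(4)) = e^(4t)·(I + t·N), where N is the 2×2 nilpotent shift.

After assembling e^{tJ} and conjugating by P, we get:

e^{tB} =
  [2*t*exp(4*t) + exp(4*t), -4*t*exp(4*t)]
  [t*exp(4*t), -2*t*exp(4*t) + exp(4*t)]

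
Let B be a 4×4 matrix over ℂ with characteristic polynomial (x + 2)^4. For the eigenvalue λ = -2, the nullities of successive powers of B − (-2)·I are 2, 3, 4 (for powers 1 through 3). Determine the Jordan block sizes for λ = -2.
Block sizes for λ = -2: [3, 1]

From the dimensions of kernels of powers, the number of Jordan blocks of size at least j is d_j − d_{j−1} where d_j = dim ker(N^j) (with d_0 = 0). Computing the differences gives [2, 1, 1].
The number of blocks of size exactly k is (#blocks of size ≥ k) − (#blocks of size ≥ k + 1), so the partition is: 1 block(s) of size 1, 1 block(s) of size 3.
In nonincreasing order the block sizes are [3, 1].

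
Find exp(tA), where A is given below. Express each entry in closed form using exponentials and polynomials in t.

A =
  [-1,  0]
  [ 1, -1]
e^{tA} =
  [exp(-t), 0]
  [t*exp(-t), exp(-t)]

Strategy: write A = P · J · P⁻¹ where J is a Jordan canonical form, so e^{tA} = P · e^{tJ} · P⁻¹, and e^{tJ} can be computed block-by-block.

A has Jordan form
J =
  [-1,  1]
  [ 0, -1]
(up to reordering of blocks).

Per-block formulas:
  For a 2×2 Jordan block J_2(-1): exp(t · J_2(-1)) = e^(-1t)·(I + t·N), where N is the 2×2 nilpotent shift.

After assembling e^{tJ} and conjugating by P, we get:

e^{tA} =
  [exp(-t), 0]
  [t*exp(-t), exp(-t)]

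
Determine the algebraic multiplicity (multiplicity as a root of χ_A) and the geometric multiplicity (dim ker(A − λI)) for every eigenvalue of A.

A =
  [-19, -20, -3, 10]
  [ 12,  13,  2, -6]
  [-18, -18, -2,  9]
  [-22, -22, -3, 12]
λ = 1: alg = 4, geom = 2

Step 1 — factor the characteristic polynomial to read off the algebraic multiplicities:
  χ_A(x) = (x - 1)^4

Step 2 — compute geometric multiplicities via the rank-nullity identity g(λ) = n − rank(A − λI):
  rank(A − (1)·I) = 2, so dim ker(A − (1)·I) = n − 2 = 2

Summary:
  λ = 1: algebraic multiplicity = 4, geometric multiplicity = 2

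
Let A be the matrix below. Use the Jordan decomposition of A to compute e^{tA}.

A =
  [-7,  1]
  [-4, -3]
e^{tA} =
  [-2*t*exp(-5*t) + exp(-5*t), t*exp(-5*t)]
  [-4*t*exp(-5*t), 2*t*exp(-5*t) + exp(-5*t)]

Strategy: write A = P · J · P⁻¹ where J is a Jordan canonical form, so e^{tA} = P · e^{tJ} · P⁻¹, and e^{tJ} can be computed block-by-block.

A has Jordan form
J =
  [-5,  1]
  [ 0, -5]
(up to reordering of blocks).

Per-block formulas:
  For a 2×2 Jordan block J_2(-5): exp(t · J_2(-5)) = e^(-5t)·(I + t·N), where N is the 2×2 nilpotent shift.

After assembling e^{tJ} and conjugating by P, we get:

e^{tA} =
  [-2*t*exp(-5*t) + exp(-5*t), t*exp(-5*t)]
  [-4*t*exp(-5*t), 2*t*exp(-5*t) + exp(-5*t)]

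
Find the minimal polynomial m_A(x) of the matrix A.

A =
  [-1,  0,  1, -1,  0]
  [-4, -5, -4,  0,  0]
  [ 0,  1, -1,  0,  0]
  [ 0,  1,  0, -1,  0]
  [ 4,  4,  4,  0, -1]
x^4 + 8*x^3 + 22*x^2 + 24*x + 9

The characteristic polynomial is χ_A(x) = (x + 1)^3*(x + 3)^2, so the eigenvalues are known. The minimal polynomial is
  m_A(x) = Π_λ (x − λ)^{k_λ}
where k_λ is the size of the *largest* Jordan block for λ (equivalently, the smallest k with (A − λI)^k v = 0 for every generalised eigenvector v of λ).

  λ = -3: largest Jordan block has size 2, contributing (x + 3)^2
  λ = -1: largest Jordan block has size 2, contributing (x + 1)^2

So m_A(x) = (x + 1)^2*(x + 3)^2 = x^4 + 8*x^3 + 22*x^2 + 24*x + 9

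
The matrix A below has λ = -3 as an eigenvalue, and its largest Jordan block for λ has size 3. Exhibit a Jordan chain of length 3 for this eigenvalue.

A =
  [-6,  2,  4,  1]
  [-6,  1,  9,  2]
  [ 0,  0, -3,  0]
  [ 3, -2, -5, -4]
A Jordan chain for λ = -3 of length 3:
v_1 = (1, 2, 0, -1)ᵀ
v_2 = (4, 9, 0, -5)ᵀ
v_3 = (0, 0, 1, 0)ᵀ

Let N = A − (-3)·I. We want v_3 with N^3 v_3 = 0 but N^2 v_3 ≠ 0; then v_{j-1} := N · v_j for j = 3, …, 2.

Pick v_3 = (0, 0, 1, 0)ᵀ.
Then v_2 = N · v_3 = (4, 9, 0, -5)ᵀ.
Then v_1 = N · v_2 = (1, 2, 0, -1)ᵀ.

Sanity check: (A − (-3)·I) v_1 = (0, 0, 0, 0)ᵀ = 0. ✓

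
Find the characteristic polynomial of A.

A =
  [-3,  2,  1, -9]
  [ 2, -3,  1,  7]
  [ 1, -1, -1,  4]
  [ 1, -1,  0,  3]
x^4 + 4*x^3 + 6*x^2 + 4*x + 1

Expanding det(x·I − A) (e.g. by cofactor expansion or by noting that A is similar to its Jordan form J, which has the same characteristic polynomial as A) gives
  χ_A(x) = x^4 + 4*x^3 + 6*x^2 + 4*x + 1
which factors as (x + 1)^4. The eigenvalues (with algebraic multiplicities) are λ = -1 with multiplicity 4.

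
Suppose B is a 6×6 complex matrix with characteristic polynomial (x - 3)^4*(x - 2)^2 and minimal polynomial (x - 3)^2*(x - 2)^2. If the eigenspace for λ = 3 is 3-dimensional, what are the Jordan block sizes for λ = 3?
Block sizes for λ = 3: [2, 1, 1]

Step 1 — from the characteristic polynomial, algebraic multiplicity of λ = 3 is 4. From dim ker(B − (3)·I) = 3, there are exactly 3 Jordan blocks for λ = 3.
Step 2 — from the minimal polynomial, the factor (x − 3)^2 tells us the largest block for λ = 3 has size 2.
Step 3 — with total size 4, 3 blocks, and largest block 2, the block sizes (in nonincreasing order) are [2, 1, 1].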